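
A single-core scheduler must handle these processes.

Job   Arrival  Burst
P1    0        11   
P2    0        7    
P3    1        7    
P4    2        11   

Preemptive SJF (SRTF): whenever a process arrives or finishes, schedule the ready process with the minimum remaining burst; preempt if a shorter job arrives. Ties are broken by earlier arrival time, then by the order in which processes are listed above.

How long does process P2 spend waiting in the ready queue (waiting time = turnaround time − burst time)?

Schedule: | P2 0-7 | P3 7-14 | P1 14-25 | P4 25-36 |
Completion: P1=25  P2=7  P3=14  P4=36
Turnaround (C−A): P1=25  P2=7  P3=13  P4=34
Waiting(P2) = turnaround − burst = 7 − 7 = 0

0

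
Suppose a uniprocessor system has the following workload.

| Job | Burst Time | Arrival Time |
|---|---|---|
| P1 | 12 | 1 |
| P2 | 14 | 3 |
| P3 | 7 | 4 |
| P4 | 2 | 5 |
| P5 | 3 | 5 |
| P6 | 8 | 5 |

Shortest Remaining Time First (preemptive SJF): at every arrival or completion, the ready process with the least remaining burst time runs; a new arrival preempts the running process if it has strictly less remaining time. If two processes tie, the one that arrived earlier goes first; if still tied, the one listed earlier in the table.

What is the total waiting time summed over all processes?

68

Schedule: | idle 0-1 | P1 1-4 | P3 4-5 | P4 5-7 | P5 7-10 | P3 10-16 | P6 16-24 | P1 24-33 | P2 33-47 |
Completion: P1=33  P2=47  P3=16  P4=7  P5=10  P6=24
Waiting = turnaround − burst: P1=20, P2=30, P3=5, P4=0, P5=2, P6=11
Total waiting = 20 + 30 + 5 + 0 + 2 + 11 = 68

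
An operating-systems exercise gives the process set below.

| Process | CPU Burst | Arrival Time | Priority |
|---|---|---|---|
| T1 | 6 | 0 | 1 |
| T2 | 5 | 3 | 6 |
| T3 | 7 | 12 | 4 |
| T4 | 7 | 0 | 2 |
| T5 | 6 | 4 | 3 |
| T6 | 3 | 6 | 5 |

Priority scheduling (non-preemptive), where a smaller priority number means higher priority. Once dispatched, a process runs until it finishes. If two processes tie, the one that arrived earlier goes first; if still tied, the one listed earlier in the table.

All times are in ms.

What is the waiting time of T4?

6

Schedule: | T1 0-6 | T4 6-13 | T5 13-19 | T3 19-26 | T6 26-29 | T2 29-34 |
Completion: T1=6  T2=34  T3=26  T4=13  T5=19  T6=29
Turnaround (C−A): T1=6  T2=31  T3=14  T4=13  T5=15  T6=23
Waiting(T4) = turnaround − burst = 13 − 7 = 6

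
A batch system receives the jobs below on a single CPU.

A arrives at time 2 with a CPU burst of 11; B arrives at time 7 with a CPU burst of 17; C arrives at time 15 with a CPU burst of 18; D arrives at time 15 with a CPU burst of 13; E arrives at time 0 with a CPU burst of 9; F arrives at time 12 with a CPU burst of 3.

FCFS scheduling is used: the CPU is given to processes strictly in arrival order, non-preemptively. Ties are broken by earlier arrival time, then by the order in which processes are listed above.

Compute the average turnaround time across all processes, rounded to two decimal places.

30.67

Schedule: | E 0-9 | A 9-20 | B 20-37 | F 37-40 | C 40-58 | D 58-71 |
Completion: A=20  B=37  C=58  D=71  E=9  F=40
Turnaround times: A=18, B=30, C=43, D=56, E=9, F=28
Average turnaround = (18+30+43+56+9+28) / 6 = 184/6 = 30.67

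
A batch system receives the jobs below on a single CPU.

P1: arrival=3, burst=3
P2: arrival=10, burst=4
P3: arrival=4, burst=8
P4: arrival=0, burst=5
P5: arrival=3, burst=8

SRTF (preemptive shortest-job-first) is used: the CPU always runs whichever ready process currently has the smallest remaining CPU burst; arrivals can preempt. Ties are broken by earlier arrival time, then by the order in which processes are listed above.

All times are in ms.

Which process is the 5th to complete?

P3

Gantt: | P4 0-5 | P1 5-8 | P5 8-10 | P2 10-14 | P5 14-20 | P3 20-28 |
Completion: P1=8  P2=14  P3=28  P4=5  P5=20
Turnaround (C−A): P1=5  P2=4  P3=24  P4=5  P5=17
Finish order: P4 → P1 → P2 → P5 → P3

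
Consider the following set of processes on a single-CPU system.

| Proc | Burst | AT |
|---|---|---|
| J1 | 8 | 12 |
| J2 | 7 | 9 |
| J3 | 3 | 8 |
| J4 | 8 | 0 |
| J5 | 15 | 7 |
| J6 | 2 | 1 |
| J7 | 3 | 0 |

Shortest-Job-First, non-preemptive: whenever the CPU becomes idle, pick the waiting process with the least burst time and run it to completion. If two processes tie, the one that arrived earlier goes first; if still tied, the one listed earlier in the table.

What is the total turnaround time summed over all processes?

Gantt: | J7 0-3 | J6 3-5 | J4 5-13 | J3 13-16 | J2 16-23 | J1 23-31 | J5 31-46 |
Completion: J1=31  J2=23  J3=16  J4=13  J5=46  J6=5  J7=3
Turnaround (C−A): J1=19  J2=14  J3=8  J4=13  J5=39  J6=4  J7=3
Turnaround = completion − arrival: J1=19, J2=14, J3=8, J4=13, J5=39, J6=4, J7=3
Total turnaround = 19 + 14 + 8 + 13 + 39 + 4 + 3 = 100

100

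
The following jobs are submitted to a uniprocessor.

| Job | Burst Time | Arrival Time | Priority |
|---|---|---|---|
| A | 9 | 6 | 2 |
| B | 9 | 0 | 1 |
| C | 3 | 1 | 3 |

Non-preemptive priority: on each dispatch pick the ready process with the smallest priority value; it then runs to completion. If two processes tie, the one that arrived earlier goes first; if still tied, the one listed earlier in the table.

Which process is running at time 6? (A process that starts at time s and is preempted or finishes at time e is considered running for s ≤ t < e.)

Schedule: | B 0-9 | A 9-18 | C 18-21 |
Completion: A=18  B=9  C=21
Turnaround (C−A): A=12  B=9  C=20

B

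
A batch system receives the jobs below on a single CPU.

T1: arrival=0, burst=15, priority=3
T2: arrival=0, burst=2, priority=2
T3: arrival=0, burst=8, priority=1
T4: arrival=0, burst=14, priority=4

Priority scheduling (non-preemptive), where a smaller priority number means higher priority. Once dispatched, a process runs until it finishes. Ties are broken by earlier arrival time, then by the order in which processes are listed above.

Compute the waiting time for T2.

8

Gantt: | T3 0-8 | T2 8-10 | T1 10-25 | T4 25-39 |
Completion: T1=25  T2=10  T3=8  T4=39
Waiting(T2) = turnaround − burst = 10 − 2 = 8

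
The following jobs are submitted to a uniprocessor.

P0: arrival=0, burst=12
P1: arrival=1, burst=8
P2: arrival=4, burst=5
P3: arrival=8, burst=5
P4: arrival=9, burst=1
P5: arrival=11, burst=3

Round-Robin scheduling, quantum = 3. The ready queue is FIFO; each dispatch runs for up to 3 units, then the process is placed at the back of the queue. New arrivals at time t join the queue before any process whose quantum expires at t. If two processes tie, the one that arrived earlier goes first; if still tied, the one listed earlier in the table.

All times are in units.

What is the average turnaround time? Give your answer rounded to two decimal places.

22.00

Timeline: | P0 0-3 | P1 3-6 | P0 6-9 | P2 9-12 | P1 12-15 | P3 15-18 | P4 18-19 | P0 19-22 | P5 22-25 | P2 25-27 | P1 27-29 | P3 29-31 | P0 31-34 |
Completion: P0=34  P1=29  P2=27  P3=31  P4=19  P5=25
Turnaround (C−A): P0=34  P1=28  P2=23  P3=23  P4=10  P5=14
Turnaround times: P0=34, P1=28, P2=23, P3=23, P4=10, P5=14
Average turnaround = (34+28+23+23+10+14) / 6 = 132/6 = 22.00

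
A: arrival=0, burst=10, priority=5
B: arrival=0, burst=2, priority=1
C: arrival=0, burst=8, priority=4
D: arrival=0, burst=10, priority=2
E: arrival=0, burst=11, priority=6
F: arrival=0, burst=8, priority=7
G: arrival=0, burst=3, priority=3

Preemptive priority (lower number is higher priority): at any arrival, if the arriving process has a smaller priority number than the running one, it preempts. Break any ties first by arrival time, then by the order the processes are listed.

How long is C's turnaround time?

Gantt: | B 0-2 | D 2-12 | G 12-15 | C 15-23 | A 23-33 | E 33-44 | F 44-52 |
Completion: A=33  B=2  C=23  D=12  E=44  F=52  G=15
Turnaround (C−A): A=33  B=2  C=23  D=12  E=44  F=52  G=15
Turnaround(C) = completion − arrival = 23 − 0 = 23

23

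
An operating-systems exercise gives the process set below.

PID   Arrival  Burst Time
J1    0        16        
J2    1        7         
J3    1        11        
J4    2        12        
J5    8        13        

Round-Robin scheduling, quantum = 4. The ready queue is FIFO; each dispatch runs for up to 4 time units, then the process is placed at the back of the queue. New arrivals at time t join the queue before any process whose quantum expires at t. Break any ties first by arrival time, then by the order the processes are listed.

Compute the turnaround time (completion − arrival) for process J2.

Timeline: | J1 0-4 | J2 4-8 | J3 8-12 | J4 12-16 | J1 16-20 | J5 20-24 | J2 24-27 | J3 27-31 | J4 31-35 | J1 35-39 | J5 39-43 | J3 43-46 | J4 46-50 | J1 50-54 | J5 54-59 |
Completion: J1=54  J2=27  J3=46  J4=50  J5=59
Turnaround (C−A): J1=54  J2=26  J3=45  J4=48  J5=51
Turnaround(J2) = completion − arrival = 27 − 1 = 26

26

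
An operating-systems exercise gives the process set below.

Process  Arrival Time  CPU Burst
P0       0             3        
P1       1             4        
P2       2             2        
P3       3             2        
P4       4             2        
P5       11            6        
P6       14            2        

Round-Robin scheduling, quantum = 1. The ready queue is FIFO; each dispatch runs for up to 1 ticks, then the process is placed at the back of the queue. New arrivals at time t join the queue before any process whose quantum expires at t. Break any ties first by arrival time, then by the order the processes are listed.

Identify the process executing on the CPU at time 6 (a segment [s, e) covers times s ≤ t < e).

Schedule: | P0 0-1 | P1 1-2 | P0 2-3 | P2 3-4 | P1 4-5 | P3 5-6 | P0 6-7 | P4 7-8 | P2 8-9 | P1 9-10 | P3 10-11 | P4 11-12 | P1 12-13 | P5 13-14 | P6 14-15 | P5 15-16 | P6 16-17 | P5 17-21 |
Completion: P0=7  P1=13  P2=9  P3=11  P4=12  P5=21  P6=17
Turnaround (C−A): P0=7  P1=12  P2=7  P3=8  P4=8  P5=10  P6=3

P0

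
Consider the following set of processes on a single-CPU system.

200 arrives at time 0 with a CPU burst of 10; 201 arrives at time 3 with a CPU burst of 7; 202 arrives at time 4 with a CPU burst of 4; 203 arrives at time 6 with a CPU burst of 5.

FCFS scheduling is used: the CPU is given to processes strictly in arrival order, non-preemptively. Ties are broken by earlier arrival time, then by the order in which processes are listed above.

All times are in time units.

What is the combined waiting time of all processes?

Timeline: | 200 0-10 | 201 10-17 | 202 17-21 | 203 21-26 |
Completion: 200=10  201=17  202=21  203=26
Turnaround (C−A): 200=10  201=14  202=17  203=20
Waiting = turnaround − burst: 200=0, 201=7, 202=13, 203=15
Total waiting = 0 + 7 + 13 + 15 = 35

35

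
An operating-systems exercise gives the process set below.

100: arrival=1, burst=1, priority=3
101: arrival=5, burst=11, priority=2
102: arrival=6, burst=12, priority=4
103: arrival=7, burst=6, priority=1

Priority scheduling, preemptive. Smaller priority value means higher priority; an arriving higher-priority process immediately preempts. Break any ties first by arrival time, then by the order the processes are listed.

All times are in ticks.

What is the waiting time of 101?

Gantt: | idle 0-1 | 100 1-2 | idle 2-5 | 101 5-7 | 103 7-13 | 101 13-22 | 102 22-34 |
Completion: 100=2  101=22  102=34  103=13
Turnaround (C−A): 100=1  101=17  102=28  103=6
Waiting(101) = turnaround − burst = 17 − 11 = 6

6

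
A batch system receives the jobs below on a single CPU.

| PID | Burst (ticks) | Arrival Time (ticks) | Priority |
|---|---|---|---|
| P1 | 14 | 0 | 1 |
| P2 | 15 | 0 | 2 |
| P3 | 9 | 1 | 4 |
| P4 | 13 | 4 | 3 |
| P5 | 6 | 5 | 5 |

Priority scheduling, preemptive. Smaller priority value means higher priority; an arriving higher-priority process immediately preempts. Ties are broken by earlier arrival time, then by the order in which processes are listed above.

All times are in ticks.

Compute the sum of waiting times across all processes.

Gantt: | P1 0-14 | P2 14-29 | P4 29-42 | P3 42-51 | P5 51-57 |
Completion: P1=14  P2=29  P3=51  P4=42  P5=57
Turnaround (C−A): P1=14  P2=29  P3=50  P4=38  P5=52
Waiting = turnaround − burst: P1=0, P2=14, P3=41, P4=25, P5=46
Total waiting = 0 + 14 + 41 + 25 + 46 = 126

126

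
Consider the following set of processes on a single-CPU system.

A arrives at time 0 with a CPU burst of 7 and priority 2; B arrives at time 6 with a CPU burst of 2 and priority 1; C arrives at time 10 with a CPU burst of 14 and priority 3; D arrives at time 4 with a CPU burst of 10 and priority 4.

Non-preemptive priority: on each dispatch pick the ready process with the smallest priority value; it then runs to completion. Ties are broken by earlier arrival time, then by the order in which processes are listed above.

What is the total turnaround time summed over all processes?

48

Timeline: | A 0-7 | B 7-9 | D 9-19 | C 19-33 |
Completion: A=7  B=9  C=33  D=19
Turnaround = completion − arrival: A=7, B=3, C=23, D=15
Total turnaround = 7 + 3 + 23 + 15 = 48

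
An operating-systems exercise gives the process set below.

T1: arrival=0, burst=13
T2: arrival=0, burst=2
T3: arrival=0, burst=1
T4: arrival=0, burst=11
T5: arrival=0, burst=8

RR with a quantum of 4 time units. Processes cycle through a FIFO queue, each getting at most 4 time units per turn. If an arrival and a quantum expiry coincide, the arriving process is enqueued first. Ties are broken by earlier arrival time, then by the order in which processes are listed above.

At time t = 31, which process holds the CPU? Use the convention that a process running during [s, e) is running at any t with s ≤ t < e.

Timeline: | T1 0-4 | T2 4-6 | T3 6-7 | T4 7-11 | T5 11-15 | T1 15-19 | T4 19-23 | T5 23-27 | T1 27-31 | T4 31-34 | T1 34-35 |
Completion: T1=35  T2=6  T3=7  T4=34  T5=27
Turnaround (C−A): T1=35  T2=6  T3=7  T4=34  T5=27

T4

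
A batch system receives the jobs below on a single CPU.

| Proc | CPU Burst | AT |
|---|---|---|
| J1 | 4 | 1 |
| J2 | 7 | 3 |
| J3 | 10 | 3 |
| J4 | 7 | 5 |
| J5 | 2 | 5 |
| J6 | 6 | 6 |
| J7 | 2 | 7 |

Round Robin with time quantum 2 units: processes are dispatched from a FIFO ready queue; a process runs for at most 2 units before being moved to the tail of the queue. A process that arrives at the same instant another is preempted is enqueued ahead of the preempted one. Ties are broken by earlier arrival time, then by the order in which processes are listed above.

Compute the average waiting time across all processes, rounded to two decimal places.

16.43

Gantt: | idle 0-1 | J1 1-3 | J2 3-5 | J3 5-7 | J1 7-9 | J4 9-11 | J5 11-13 | J2 13-15 | J6 15-17 | J7 17-19 | J3 19-21 | J4 21-23 | J2 23-25 | J6 25-27 | J3 27-29 | J4 29-31 | J2 31-32 | J6 32-34 | J3 34-36 | J4 36-37 | J3 37-39 |
Completion: J1=9  J2=32  J3=39  J4=37  J5=13  J6=34  J7=19
Waiting times: J1=4, J2=22, J3=26, J4=25, J5=6, J6=22, J7=10
Average waiting = (4+22+26+25+6+22+10) / 7 = 115/7 = 16.43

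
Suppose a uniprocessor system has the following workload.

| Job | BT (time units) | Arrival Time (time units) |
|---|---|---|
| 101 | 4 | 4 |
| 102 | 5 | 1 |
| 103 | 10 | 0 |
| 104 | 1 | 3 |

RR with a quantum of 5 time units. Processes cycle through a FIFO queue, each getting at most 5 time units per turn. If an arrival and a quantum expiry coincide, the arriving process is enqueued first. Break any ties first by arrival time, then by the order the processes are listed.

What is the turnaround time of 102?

Schedule: | 103 0-5 | 102 5-10 | 104 10-11 | 101 11-15 | 103 15-20 |
Completion: 101=15  102=10  103=20  104=11
Turnaround(102) = completion − arrival = 10 − 1 = 9

9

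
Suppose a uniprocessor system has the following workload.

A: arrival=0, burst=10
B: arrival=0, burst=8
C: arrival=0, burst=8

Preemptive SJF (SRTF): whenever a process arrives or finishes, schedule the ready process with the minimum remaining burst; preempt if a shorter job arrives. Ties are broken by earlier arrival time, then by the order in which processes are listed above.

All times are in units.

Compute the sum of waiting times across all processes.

24

Schedule: | B 0-8 | C 8-16 | A 16-26 |
Completion: A=26  B=8  C=16
Turnaround (C−A): A=26  B=8  C=16
Waiting = turnaround − burst: A=16, B=0, C=8
Total waiting = 16 + 0 + 8 = 24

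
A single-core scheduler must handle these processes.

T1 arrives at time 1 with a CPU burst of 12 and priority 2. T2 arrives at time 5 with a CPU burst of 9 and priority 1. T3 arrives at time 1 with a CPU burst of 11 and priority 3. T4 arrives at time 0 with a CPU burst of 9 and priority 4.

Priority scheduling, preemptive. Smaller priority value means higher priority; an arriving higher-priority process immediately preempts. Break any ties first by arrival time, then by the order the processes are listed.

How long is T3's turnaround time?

Timeline: | T4 0-1 | T1 1-5 | T2 5-14 | T1 14-22 | T3 22-33 | T4 33-41 |
Completion: T1=22  T2=14  T3=33  T4=41
Turnaround (C−A): T1=21  T2=9  T3=32  T4=41
Turnaround(T3) = completion − arrival = 33 − 1 = 32

32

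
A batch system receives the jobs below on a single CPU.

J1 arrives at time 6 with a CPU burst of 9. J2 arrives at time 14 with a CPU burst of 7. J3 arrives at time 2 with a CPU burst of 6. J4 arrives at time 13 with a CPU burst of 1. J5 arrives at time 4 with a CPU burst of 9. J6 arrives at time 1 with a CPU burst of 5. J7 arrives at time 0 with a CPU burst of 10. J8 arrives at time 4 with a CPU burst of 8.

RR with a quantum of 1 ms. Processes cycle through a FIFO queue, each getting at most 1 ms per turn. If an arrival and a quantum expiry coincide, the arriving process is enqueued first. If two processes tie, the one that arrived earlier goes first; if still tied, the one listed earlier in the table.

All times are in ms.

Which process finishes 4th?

J7

Timeline: | J7 0-1 | J6 1-2 | J7 2-3 | J3 3-4 | J6 4-5 | J7 5-6 | J5 6-7 | J8 7-8 | J3 8-9 | J6 9-10 | J1 10-11 | J7 11-12 | J5 12-13 | J8 13-14 | J3 14-15 | J6 15-16 | J1 16-17 | J7 17-18 | J4 18-19 | J5 19-20 | J2 20-21 | J8 21-22 | J3 22-23 | J6 23-24 | J1 24-25 | J7 25-26 | J5 26-27 | J2 27-28 | J8 28-29 | J3 29-30 | J1 30-31 | J7 31-32 | J5 32-33 | J2 33-34 | J8 34-35 | J3 35-36 | J1 36-37 | J7 37-38 | J5 38-39 | J2 39-40 | J8 40-41 | J1 41-42 | J7 42-43 | J5 43-44 | J2 44-45 | J8 45-46 | J1 46-47 | J7 47-48 | J5 48-49 | J2 49-50 | J8 50-51 | J1 51-52 | J5 52-53 | J2 53-54 | J1 54-55 |
Completion: J1=55  J2=54  J3=36  J4=19  J5=53  J6=24  J7=48  J8=51
Turnaround (C−A): J1=49  J2=40  J3=34  J4=6  J5=49  J6=23  J7=48  J8=47
Finish order: J4 → J6 → J3 → J7 → J8 → J5 → J2 → J1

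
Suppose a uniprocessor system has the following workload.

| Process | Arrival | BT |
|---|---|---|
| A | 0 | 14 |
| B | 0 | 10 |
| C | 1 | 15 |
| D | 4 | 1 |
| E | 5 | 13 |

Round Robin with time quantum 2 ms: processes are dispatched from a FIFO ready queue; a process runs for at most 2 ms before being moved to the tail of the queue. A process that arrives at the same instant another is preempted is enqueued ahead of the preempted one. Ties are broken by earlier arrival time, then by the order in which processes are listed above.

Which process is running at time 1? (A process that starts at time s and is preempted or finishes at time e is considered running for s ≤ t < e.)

A

Timeline: | A 0-2 | B 2-4 | C 4-6 | A 6-8 | D 8-9 | B 9-11 | E 11-13 | C 13-15 | A 15-17 | B 17-19 | E 19-21 | C 21-23 | A 23-25 | B 25-27 | E 27-29 | C 29-31 | A 31-33 | B 33-35 | E 35-37 | C 37-39 | A 39-41 | E 41-43 | C 43-45 | A 45-47 | E 47-49 | C 49-51 | E 51-52 | C 52-53 |
Completion: A=47  B=35  C=53  D=9  E=52
Turnaround (C−A): A=47  B=35  C=52  D=5  E=47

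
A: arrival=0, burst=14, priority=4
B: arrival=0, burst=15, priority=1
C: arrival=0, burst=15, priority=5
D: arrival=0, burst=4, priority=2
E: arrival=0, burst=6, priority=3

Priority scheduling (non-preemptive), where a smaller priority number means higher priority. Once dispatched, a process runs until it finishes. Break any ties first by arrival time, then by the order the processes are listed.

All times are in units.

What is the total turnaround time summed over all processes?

Schedule: | B 0-15 | D 15-19 | E 19-25 | A 25-39 | C 39-54 |
Completion: A=39  B=15  C=54  D=19  E=25
Turnaround (C−A): A=39  B=15  C=54  D=19  E=25
Turnaround = completion − arrival: A=39, B=15, C=54, D=19, E=25
Total turnaround = 39 + 15 + 54 + 19 + 25 = 152

152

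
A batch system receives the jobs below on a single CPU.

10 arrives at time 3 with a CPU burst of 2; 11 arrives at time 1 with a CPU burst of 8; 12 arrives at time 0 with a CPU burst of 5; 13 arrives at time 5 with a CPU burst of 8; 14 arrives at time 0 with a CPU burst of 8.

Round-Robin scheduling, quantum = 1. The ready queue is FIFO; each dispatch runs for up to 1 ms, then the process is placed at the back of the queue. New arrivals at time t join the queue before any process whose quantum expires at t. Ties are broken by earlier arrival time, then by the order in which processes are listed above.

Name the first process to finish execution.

Schedule: | 12 0-1 | 14 1-2 | 11 2-3 | 12 3-4 | 14 4-5 | 10 5-6 | 11 6-7 | 12 7-8 | 13 8-9 | 14 9-10 | 10 10-11 | 11 11-12 | 12 12-13 | 13 13-14 | 14 14-15 | 11 15-16 | 12 16-17 | 13 17-18 | 14 18-19 | 11 19-20 | 13 20-21 | 14 21-22 | 11 22-23 | 13 23-24 | 14 24-25 | 11 25-26 | 13 26-27 | 14 27-28 | 11 28-29 | 13 29-31 |
Completion: 10=11  11=29  12=17  13=31  14=28
Turnaround (C−A): 10=8  11=28  12=17  13=26  14=28
Finish order: 10 → 12 → 14 → 11 → 13

10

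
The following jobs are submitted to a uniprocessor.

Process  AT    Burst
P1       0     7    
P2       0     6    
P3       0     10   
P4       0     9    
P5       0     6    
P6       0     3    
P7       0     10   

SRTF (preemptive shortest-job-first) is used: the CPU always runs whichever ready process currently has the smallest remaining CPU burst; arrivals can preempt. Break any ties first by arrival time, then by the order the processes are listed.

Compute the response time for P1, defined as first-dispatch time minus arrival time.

15

Schedule: | P6 0-3 | P2 3-9 | P5 9-15 | P1 15-22 | P4 22-31 | P3 31-41 | P7 41-51 |
Completion: P1=22  P2=9  P3=41  P4=31  P5=15  P6=3  P7=51
Response(P1) = first start − arrival = 15 − 0 = 15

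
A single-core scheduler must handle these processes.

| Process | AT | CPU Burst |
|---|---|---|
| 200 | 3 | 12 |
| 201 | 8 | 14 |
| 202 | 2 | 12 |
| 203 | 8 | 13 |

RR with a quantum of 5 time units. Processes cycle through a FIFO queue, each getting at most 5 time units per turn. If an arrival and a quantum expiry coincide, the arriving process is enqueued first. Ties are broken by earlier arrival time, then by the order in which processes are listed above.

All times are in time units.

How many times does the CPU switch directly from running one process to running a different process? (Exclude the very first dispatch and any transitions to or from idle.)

Timeline: | idle 0-2 | 202 2-7 | 200 7-12 | 202 12-17 | 201 17-22 | 203 22-27 | 200 27-32 | 202 32-34 | 201 34-39 | 203 39-44 | 200 44-46 | 201 46-50 | 203 50-53 |
Completion: 200=46  201=50  202=34  203=53

11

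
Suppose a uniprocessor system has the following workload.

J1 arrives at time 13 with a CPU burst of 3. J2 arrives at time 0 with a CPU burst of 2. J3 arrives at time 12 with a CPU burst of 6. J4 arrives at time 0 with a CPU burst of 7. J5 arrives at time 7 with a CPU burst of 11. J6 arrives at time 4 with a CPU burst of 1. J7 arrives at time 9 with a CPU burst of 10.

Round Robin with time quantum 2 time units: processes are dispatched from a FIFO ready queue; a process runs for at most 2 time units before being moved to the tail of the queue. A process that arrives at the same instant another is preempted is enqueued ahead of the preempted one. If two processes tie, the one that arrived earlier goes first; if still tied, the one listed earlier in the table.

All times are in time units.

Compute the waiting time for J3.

15

Timeline: | J2 0-2 | J4 2-4 | J6 4-5 | J4 5-7 | J5 7-9 | J4 9-11 | J7 11-13 | J5 13-15 | J4 15-16 | J3 16-18 | J1 18-20 | J7 20-22 | J5 22-24 | J3 24-26 | J1 26-27 | J7 27-29 | J5 29-31 | J3 31-33 | J7 33-35 | J5 35-37 | J7 37-39 | J5 39-40 |
Completion: J1=27  J2=2  J3=33  J4=16  J5=40  J6=5  J7=39
Turnaround (C−A): J1=14  J2=2  J3=21  J4=16  J5=33  J6=1  J7=30
Waiting(J3) = turnaround − burst = 21 − 6 = 15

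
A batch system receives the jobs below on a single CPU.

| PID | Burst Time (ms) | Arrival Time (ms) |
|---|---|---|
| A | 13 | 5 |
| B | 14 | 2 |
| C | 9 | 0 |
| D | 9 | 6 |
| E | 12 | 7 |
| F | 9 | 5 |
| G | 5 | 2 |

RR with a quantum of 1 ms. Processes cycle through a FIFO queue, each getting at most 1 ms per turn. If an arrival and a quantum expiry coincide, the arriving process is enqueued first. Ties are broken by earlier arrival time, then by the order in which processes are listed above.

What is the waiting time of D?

Schedule: | C 0-2 | B 2-3 | G 3-4 | C 4-5 | B 5-6 | G 6-7 | A 7-8 | F 8-9 | C 9-10 | D 10-11 | B 11-12 | E 12-13 | G 13-14 | A 14-15 | F 15-16 | C 16-17 | D 17-18 | B 18-19 | E 19-20 | G 20-21 | A 21-22 | F 22-23 | C 23-24 | D 24-25 | B 25-26 | E 26-27 | G 27-28 | A 28-29 | F 29-30 | C 30-31 | D 31-32 | B 32-33 | E 33-34 | A 34-35 | F 35-36 | C 36-37 | D 37-38 | B 38-39 | E 39-40 | A 40-41 | F 41-42 | C 42-43 | D 43-44 | B 44-45 | E 45-46 | A 46-47 | F 47-48 | D 48-49 | B 49-50 | E 50-51 | A 51-52 | F 52-53 | D 53-54 | B 54-55 | E 55-56 | A 56-57 | F 57-58 | D 58-59 | B 59-60 | E 60-61 | A 61-62 | B 62-63 | E 63-64 | A 64-65 | B 65-66 | E 66-67 | A 67-68 | B 68-69 | E 69-70 | A 70-71 |
Completion: A=71  B=69  C=43  D=59  E=70  F=58  G=28
Waiting(D) = turnaround − burst = 53 − 9 = 44

44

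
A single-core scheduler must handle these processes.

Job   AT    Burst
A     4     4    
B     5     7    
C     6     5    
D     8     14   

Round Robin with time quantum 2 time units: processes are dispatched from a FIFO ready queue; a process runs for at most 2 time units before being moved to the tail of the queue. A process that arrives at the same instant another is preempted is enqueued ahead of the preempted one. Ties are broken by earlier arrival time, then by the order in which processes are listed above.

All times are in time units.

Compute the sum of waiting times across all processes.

42

Gantt: | idle 0-4 | A 4-6 | B 6-8 | C 8-10 | A 10-12 | D 12-14 | B 14-16 | C 16-18 | D 18-20 | B 20-22 | C 22-23 | D 23-25 | B 25-26 | D 26-34 |
Completion: A=12  B=26  C=23  D=34
Waiting = turnaround − burst: A=4, B=14, C=12, D=12
Total waiting = 4 + 14 + 12 + 12 = 42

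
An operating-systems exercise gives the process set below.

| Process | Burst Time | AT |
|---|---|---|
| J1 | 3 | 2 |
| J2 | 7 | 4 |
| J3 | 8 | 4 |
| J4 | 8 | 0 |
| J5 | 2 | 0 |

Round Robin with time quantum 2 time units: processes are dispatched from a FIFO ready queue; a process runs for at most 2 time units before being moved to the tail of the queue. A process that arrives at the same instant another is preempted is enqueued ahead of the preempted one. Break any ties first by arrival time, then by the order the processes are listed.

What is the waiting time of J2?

Timeline: | J4 0-2 | J5 2-4 | J1 4-6 | J4 6-8 | J2 8-10 | J3 10-12 | J1 12-13 | J4 13-15 | J2 15-17 | J3 17-19 | J4 19-21 | J2 21-23 | J3 23-25 | J2 25-26 | J3 26-28 |
Completion: J1=13  J2=26  J3=28  J4=21  J5=4
Waiting(J2) = turnaround − burst = 22 − 7 = 15

15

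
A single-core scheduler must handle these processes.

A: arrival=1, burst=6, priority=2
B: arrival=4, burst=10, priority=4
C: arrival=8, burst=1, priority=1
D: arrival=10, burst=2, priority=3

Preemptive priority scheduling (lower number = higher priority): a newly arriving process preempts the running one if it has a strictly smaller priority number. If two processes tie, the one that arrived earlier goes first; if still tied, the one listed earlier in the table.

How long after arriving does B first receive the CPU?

3

Schedule: | idle 0-1 | A 1-7 | B 7-8 | C 8-9 | B 9-10 | D 10-12 | B 12-20 |
Completion: A=7  B=20  C=9  D=12
Turnaround (C−A): A=6  B=16  C=1  D=2
Response(B) = first start − arrival = 7 − 4 = 3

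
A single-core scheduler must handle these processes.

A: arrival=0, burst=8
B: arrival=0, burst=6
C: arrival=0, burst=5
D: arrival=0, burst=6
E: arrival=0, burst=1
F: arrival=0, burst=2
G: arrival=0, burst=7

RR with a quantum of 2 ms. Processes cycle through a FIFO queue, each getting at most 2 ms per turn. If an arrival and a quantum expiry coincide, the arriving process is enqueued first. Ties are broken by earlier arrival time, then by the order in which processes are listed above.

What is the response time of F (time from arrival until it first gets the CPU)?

Timeline: | A 0-2 | B 2-4 | C 4-6 | D 6-8 | E 8-9 | F 9-11 | G 11-13 | A 13-15 | B 15-17 | C 17-19 | D 19-21 | G 21-23 | A 23-25 | B 25-27 | C 27-28 | D 28-30 | G 30-32 | A 32-34 | G 34-35 |
Completion: A=34  B=27  C=28  D=30  E=9  F=11  G=35
Turnaround (C−A): A=34  B=27  C=28  D=30  E=9  F=11  G=35
Response(F) = first start − arrival = 9 − 0 = 9

9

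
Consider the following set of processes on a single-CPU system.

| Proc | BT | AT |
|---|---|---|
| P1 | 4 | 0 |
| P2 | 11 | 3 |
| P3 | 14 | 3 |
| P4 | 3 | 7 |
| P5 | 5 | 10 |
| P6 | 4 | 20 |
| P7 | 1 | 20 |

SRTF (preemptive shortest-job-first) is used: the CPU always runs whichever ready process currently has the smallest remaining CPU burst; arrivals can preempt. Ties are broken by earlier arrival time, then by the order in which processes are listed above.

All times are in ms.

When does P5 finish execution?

15

Schedule: | P1 0-4 | P2 4-7 | P4 7-10 | P5 10-15 | P2 15-20 | P7 20-21 | P2 21-24 | P6 24-28 | P3 28-42 |
Completion: P1=4  P2=24  P3=42  P4=10  P5=15  P6=28  P7=21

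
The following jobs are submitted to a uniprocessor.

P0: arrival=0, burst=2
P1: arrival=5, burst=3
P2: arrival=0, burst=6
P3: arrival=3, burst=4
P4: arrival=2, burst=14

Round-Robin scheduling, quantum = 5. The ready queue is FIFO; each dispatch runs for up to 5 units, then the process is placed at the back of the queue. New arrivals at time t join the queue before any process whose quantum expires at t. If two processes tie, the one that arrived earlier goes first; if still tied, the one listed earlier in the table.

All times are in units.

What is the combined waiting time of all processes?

Schedule: | P0 0-2 | P2 2-7 | P4 7-12 | P3 12-16 | P1 16-19 | P2 19-20 | P4 20-29 |
Completion: P0=2  P1=19  P2=20  P3=16  P4=29
Waiting = turnaround − burst: P0=0, P1=11, P2=14, P3=9, P4=13
Total waiting = 0 + 11 + 14 + 9 + 13 = 47

47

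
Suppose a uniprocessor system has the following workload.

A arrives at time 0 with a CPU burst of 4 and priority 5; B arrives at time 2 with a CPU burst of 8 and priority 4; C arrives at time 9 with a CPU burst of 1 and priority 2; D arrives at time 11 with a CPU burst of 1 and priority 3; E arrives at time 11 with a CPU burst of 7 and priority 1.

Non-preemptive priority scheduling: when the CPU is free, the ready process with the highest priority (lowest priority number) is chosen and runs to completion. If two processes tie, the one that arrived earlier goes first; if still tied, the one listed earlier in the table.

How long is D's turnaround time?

Timeline: | A 0-4 | B 4-12 | E 12-19 | C 19-20 | D 20-21 |
Completion: A=4  B=12  C=20  D=21  E=19
Turnaround (C−A): A=4  B=10  C=11  D=10  E=8
Turnaround(D) = completion − arrival = 21 − 11 = 10

10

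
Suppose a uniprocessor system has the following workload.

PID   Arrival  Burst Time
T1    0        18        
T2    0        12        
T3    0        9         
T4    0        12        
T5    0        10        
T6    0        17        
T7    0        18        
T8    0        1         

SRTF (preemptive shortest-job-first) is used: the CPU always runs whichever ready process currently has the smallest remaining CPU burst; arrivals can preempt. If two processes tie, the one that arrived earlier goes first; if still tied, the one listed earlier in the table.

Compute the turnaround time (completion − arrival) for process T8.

1

Timeline: | T8 0-1 | T3 1-10 | T5 10-20 | T2 20-32 | T4 32-44 | T6 44-61 | T1 61-79 | T7 79-97 |
Completion: T1=79  T2=32  T3=10  T4=44  T5=20  T6=61  T7=97  T8=1
Turnaround (C−A): T1=79  T2=32  T3=10  T4=44  T5=20  T6=61  T7=97  T8=1
Turnaround(T8) = completion − arrival = 1 − 0 = 1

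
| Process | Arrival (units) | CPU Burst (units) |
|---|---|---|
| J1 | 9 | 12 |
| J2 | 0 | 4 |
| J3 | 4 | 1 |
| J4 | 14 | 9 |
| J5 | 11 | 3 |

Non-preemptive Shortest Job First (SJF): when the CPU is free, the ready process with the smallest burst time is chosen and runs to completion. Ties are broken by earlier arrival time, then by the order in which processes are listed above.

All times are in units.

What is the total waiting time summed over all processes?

Schedule: | J2 0-4 | J3 4-5 | idle 5-9 | J1 9-21 | J5 21-24 | J4 24-33 |
Completion: J1=21  J2=4  J3=5  J4=33  J5=24
Turnaround (C−A): J1=12  J2=4  J3=1  J4=19  J5=13
Waiting = turnaround − burst: J1=0, J2=0, J3=0, J4=10, J5=10
Total waiting = 0 + 0 + 0 + 10 + 10 = 20

20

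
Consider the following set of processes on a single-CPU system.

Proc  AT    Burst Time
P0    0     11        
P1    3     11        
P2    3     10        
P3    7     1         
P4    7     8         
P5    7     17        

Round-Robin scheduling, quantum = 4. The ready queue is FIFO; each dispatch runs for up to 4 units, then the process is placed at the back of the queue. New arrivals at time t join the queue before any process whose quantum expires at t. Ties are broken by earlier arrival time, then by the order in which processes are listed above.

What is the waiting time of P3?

Schedule: | P0 0-4 | P1 4-8 | P2 8-12 | P0 12-16 | P3 16-17 | P4 17-21 | P5 21-25 | P1 25-29 | P2 29-33 | P0 33-36 | P4 36-40 | P5 40-44 | P1 44-47 | P2 47-49 | P5 49-58 |
Completion: P0=36  P1=47  P2=49  P3=17  P4=40  P5=58
Turnaround (C−A): P0=36  P1=44  P2=46  P3=10  P4=33  P5=51
Waiting(P3) = turnaround − burst = 10 − 1 = 9

9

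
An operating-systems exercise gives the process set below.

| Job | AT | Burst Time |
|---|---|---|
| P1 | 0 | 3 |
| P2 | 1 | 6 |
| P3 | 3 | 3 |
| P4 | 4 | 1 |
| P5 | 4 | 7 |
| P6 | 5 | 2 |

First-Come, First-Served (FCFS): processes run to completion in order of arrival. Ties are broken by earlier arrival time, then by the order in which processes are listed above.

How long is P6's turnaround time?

17

Gantt: | P1 0-3 | P2 3-9 | P3 9-12 | P4 12-13 | P5 13-20 | P6 20-22 |
Completion: P1=3  P2=9  P3=12  P4=13  P5=20  P6=22
Turnaround (C−A): P1=3  P2=8  P3=9  P4=9  P5=16  P6=17
Turnaround(P6) = completion − arrival = 22 − 5 = 17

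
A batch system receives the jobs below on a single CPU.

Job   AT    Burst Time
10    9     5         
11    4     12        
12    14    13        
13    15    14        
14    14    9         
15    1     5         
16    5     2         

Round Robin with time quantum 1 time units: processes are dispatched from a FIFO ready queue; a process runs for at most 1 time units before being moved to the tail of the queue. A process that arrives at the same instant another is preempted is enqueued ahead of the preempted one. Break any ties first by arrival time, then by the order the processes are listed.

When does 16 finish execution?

10

Gantt: | idle 0-1 | 15 1-4 | 11 4-5 | 15 5-6 | 16 6-7 | 11 7-8 | 15 8-9 | 16 9-10 | 11 10-11 | 10 11-12 | 11 12-13 | 10 13-14 | 11 14-15 | 12 15-16 | 14 16-17 | 10 17-18 | 13 18-19 | 11 19-20 | 12 20-21 | 14 21-22 | 10 22-23 | 13 23-24 | 11 24-25 | 12 25-26 | 14 26-27 | 10 27-28 | 13 28-29 | 11 29-30 | 12 30-31 | 14 31-32 | 13 32-33 | 11 33-34 | 12 34-35 | 14 35-36 | 13 36-37 | 11 37-38 | 12 38-39 | 14 39-40 | 13 40-41 | 11 41-42 | 12 42-43 | 14 43-44 | 13 44-45 | 11 45-46 | 12 46-47 | 14 47-48 | 13 48-49 | 12 49-50 | 14 50-51 | 13 51-52 | 12 52-53 | 13 53-54 | 12 54-55 | 13 55-56 | 12 56-57 | 13 57-58 | 12 58-59 | 13 59-61 |
Completion: 10=28  11=46  12=59  13=61  14=51  15=9  16=10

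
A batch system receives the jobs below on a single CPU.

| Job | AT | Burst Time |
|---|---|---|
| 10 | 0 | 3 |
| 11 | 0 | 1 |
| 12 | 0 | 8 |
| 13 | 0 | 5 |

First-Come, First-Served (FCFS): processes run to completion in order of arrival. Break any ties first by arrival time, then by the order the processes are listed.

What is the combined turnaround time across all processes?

36

Gantt: | 10 0-3 | 11 3-4 | 12 4-12 | 13 12-17 |
Completion: 10=3  11=4  12=12  13=17
Turnaround (C−A): 10=3  11=4  12=12  13=17
Turnaround = completion − arrival: 10=3, 11=4, 12=12, 13=17
Total turnaround = 3 + 4 + 12 + 17 = 36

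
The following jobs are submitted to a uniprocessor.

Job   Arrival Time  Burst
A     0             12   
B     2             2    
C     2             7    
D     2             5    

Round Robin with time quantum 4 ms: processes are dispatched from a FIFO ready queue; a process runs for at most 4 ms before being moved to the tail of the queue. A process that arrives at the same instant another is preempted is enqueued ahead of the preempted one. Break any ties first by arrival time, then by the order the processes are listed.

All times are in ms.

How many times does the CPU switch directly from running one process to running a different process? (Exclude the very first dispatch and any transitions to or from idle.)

Schedule: | A 0-4 | B 4-6 | C 6-10 | D 10-14 | A 14-18 | C 18-21 | D 21-22 | A 22-26 |
Completion: A=26  B=6  C=21  D=22
Turnaround (C−A): A=26  B=4  C=19  D=20

7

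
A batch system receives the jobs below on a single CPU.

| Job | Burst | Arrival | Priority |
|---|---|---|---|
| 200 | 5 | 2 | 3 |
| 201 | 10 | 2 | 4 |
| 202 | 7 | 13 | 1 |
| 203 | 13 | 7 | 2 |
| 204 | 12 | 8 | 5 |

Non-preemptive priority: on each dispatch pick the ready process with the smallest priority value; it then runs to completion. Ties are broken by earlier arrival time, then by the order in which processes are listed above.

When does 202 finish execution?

Gantt: | idle 0-2 | 200 2-7 | 203 7-20 | 202 20-27 | 201 27-37 | 204 37-49 |
Completion: 200=7  201=37  202=27  203=20  204=49
Turnaround (C−A): 200=5  201=35  202=14  203=13  204=41

27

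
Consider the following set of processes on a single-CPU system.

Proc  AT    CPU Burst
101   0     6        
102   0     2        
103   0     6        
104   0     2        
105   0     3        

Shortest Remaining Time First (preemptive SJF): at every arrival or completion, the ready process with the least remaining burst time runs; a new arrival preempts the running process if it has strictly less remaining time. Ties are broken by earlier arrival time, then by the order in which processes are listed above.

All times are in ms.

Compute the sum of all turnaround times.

45

Timeline: | 102 0-2 | 104 2-4 | 105 4-7 | 101 7-13 | 103 13-19 |
Completion: 101=13  102=2  103=19  104=4  105=7
Turnaround (C−A): 101=13  102=2  103=19  104=4  105=7
Turnaround = completion − arrival: 101=13, 102=2, 103=19, 104=4, 105=7
Total turnaround = 13 + 2 + 19 + 4 + 7 = 45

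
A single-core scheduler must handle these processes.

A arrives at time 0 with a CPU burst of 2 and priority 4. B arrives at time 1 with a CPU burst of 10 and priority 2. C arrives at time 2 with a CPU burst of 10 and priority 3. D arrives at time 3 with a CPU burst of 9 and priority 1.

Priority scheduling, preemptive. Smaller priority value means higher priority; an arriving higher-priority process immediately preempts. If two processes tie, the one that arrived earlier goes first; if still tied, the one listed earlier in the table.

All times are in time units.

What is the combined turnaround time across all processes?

Gantt: | A 0-1 | B 1-3 | D 3-12 | B 12-20 | C 20-30 | A 30-31 |
Completion: A=31  B=20  C=30  D=12
Turnaround (C−A): A=31  B=19  C=28  D=9
Turnaround = completion − arrival: A=31, B=19, C=28, D=9
Total turnaround = 31 + 19 + 28 + 9 = 87

87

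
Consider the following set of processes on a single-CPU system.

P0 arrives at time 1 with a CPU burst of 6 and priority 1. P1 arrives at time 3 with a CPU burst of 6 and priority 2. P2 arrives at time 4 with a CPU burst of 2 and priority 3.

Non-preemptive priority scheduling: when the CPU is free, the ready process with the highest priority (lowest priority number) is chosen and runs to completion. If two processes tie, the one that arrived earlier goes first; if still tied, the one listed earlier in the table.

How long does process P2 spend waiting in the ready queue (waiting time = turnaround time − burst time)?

9

Gantt: | idle 0-1 | P0 1-7 | P1 7-13 | P2 13-15 |
Completion: P0=7  P1=13  P2=15
Turnaround (C−A): P0=6  P1=10  P2=11
Waiting(P2) = turnaround − burst = 11 − 2 = 9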